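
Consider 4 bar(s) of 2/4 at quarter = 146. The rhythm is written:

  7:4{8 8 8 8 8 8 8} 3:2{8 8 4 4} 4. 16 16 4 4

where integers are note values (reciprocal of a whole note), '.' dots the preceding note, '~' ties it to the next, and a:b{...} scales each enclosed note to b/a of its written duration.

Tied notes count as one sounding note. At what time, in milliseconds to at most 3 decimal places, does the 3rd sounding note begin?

1. 0.0ms @ 0 + 117.417ms (2/7)
2. 117.417ms @ 2/7 + 117.417ms (2/7)
3. 234.834ms @ 4/7 + 117.417ms (2/7)
4. 352.25ms @ 6/7 + 117.417ms (2/7)
5. 469.667ms @ 8/7 + 117.417ms (2/7)
6. 587.084ms @ 10/7 + 117.417ms (2/7)
7. 704.501ms @ 12/7 + 117.417ms (2/7)
8. 821.918ms @ 2 + 136.986ms (1/3)
9. 958.904ms @ 7/3 + 136.986ms (1/3)
10. 1095.89ms @ 8/3 + 273.973ms (2/3)
11. 1369.863ms @ 10/3 + 273.973ms (2/3)
12. 1643.836ms @ 4 + 616.438ms (3/2)
13. 2260.274ms @ 11/2 + 102.74ms (1/4)
14. 2363.014ms @ 23/4 + 102.74ms (1/4)
15. 2465.753ms @ 6 + 410.959ms (1)
16. 2876.712ms @ 7 + 410.959ms (1)

note 3 onset = 4/7b = 234.834ms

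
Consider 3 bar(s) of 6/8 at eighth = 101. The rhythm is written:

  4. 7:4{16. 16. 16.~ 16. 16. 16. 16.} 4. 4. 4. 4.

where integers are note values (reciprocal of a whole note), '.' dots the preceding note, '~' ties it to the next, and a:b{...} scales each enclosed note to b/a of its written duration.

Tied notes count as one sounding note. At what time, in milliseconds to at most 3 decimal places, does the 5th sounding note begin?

1. 0.0ms @ 0 + 1782.178ms (3)
2. 1782.178ms @ 3 + 254.597ms (3/7)
3. 2036.775ms @ 24/7 + 254.597ms (3/7)
4. 2291.372ms @ 27/7 + 509.194ms (6/7)
5. 2800.566ms @ 33/7 + 254.597ms (3/7)
6. 3055.163ms @ 36/7 + 254.597ms (3/7)
7. 3309.76ms @ 39/7 + 254.597ms (3/7)
8. 3564.356ms @ 6 + 1782.178ms (3)
9. 5346.535ms @ 9 + 1782.178ms (3)
10. 7128.713ms @ 12 + 1782.178ms (3)
11. 8910.891ms @ 15 + 1782.178ms (3)

note 5 onset = 33/7b = 2800.566ms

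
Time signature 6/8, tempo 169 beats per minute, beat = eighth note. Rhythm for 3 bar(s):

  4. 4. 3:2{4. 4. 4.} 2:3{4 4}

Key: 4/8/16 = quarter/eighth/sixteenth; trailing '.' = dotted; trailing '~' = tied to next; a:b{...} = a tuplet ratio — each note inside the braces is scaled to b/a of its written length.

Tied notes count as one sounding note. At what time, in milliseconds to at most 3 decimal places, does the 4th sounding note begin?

note 4 onset = 8b = 2840.237ms

1. 0.0ms @ 0 + 1065.089ms (3)
2. 1065.089ms @ 3 + 1065.089ms (3)
3. 2130.178ms @ 6 + 710.059ms (2)
4. 2840.237ms @ 8 + 710.059ms (2)
5. 3550.296ms @ 10 + 710.059ms (2)
6. 4260.355ms @ 12 + 1065.089ms (3)
7. 5325.444ms @ 15 + 1065.089ms (3)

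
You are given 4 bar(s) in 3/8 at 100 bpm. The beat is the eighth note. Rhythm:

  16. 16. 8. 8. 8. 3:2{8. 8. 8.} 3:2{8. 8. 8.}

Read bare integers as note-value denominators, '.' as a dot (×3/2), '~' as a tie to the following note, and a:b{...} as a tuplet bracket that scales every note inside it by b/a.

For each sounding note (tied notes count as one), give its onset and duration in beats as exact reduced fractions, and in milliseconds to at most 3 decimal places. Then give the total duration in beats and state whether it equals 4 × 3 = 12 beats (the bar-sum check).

1) 0.0ms=0b +450.0ms=3/4b
2) 450.0ms=3/4b +450.0ms=3/4b
3) 900.0ms=3/2b +900.0ms=3/2b
4) 1800.0ms=3b +900.0ms=3/2b
5) 2700.0ms=9/2b +900.0ms=3/2b
6) 3600.0ms=6b +600.0ms=1b
7) 4200.0ms=7b +600.0ms=1b
8) 4800.0ms=8b +600.0ms=1b
9) 5400.0ms=9b +600.0ms=1b
10) 6000.0ms=10b +600.0ms=1b
11) 6600.0ms=11b +600.0ms=1b
Σ=12b of 12 (100bpm 3/8) — PASS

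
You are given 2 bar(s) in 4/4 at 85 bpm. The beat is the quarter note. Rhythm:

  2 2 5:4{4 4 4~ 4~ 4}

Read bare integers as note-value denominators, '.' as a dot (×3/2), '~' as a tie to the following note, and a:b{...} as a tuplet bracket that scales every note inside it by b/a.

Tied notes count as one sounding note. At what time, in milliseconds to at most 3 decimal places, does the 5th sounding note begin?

note 5 onset = 28/5b = 3952.941ms

1. 0.0ms @ 0 + 1411.765ms (2)
2. 1411.765ms @ 2 + 1411.765ms (2)
3. 2823.529ms @ 4 + 564.706ms (4/5)
4. 3388.235ms @ 24/5 + 564.706ms (4/5)
5. 3952.941ms @ 28/5 + 1694.118ms (12/5)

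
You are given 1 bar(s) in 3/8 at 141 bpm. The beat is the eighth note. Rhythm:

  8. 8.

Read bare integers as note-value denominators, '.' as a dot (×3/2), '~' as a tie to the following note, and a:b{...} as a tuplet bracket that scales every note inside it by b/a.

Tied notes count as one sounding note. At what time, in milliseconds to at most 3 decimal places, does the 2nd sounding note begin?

1. 0.0ms @ 0 + 638.298ms (3/2)
2. 638.298ms @ 3/2 + 638.298ms (3/2)

note 2 onset = 3/2b = 638.298ms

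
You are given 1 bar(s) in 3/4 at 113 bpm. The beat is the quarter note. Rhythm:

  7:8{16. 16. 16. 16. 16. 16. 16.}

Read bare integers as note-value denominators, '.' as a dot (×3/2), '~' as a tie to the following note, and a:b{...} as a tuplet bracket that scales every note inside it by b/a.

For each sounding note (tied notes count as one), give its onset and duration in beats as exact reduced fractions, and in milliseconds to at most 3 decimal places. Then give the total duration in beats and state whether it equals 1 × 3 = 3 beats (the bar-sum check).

1) 0.0ms=0b +227.56ms=3/7b
2) 227.56ms=3/7b +227.56ms=3/7b
3) 455.12ms=6/7b +227.56ms=3/7b
4) 682.68ms=9/7b +227.56ms=3/7b
5) 910.24ms=12/7b +227.56ms=3/7b
6) 1137.8ms=15/7b +227.56ms=3/7b
7) 1365.36ms=18/7b +227.56ms=3/7b
Σ=3b of 3 (113bpm 3/4) — PASS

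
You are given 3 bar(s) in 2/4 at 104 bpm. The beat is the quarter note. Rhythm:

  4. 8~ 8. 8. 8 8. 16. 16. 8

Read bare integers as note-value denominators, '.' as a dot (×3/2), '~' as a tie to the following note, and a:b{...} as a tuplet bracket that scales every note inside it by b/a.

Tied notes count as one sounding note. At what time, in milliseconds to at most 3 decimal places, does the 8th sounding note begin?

note 8 onset = 11/2b = 3173.077ms

1. 0.0ms @ 0 + 865.385ms (3/2)
2. 865.385ms @ 3/2 + 721.154ms (5/4)
3. 1586.538ms @ 11/4 + 432.692ms (3/4)
4. 2019.231ms @ 7/2 + 288.462ms (1/2)
5. 2307.692ms @ 4 + 432.692ms (3/4)
6. 2740.385ms @ 19/4 + 216.346ms (3/8)
7. 2956.731ms @ 41/8 + 216.346ms (3/8)
8. 3173.077ms @ 11/2 + 288.462ms (1/2)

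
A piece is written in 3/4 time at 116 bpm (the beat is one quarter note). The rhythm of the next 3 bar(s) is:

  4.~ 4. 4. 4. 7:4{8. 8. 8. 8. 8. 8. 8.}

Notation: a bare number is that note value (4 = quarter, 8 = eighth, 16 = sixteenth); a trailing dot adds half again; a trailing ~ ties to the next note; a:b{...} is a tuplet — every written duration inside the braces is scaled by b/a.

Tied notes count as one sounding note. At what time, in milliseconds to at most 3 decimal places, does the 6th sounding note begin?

note 6 onset = 48/7b = 3546.798ms

1. 0.0ms @ 0 + 1551.724ms (3)
2. 1551.724ms @ 3 + 775.862ms (3/2)
3. 2327.586ms @ 9/2 + 775.862ms (3/2)
4. 3103.448ms @ 6 + 221.675ms (3/7)
5. 3325.123ms @ 45/7 + 221.675ms (3/7)
6. 3546.798ms @ 48/7 + 221.675ms (3/7)
7. 3768.473ms @ 51/7 + 221.675ms (3/7)
8. 3990.148ms @ 54/7 + 221.675ms (3/7)
9. 4211.823ms @ 57/7 + 221.675ms (3/7)
10. 4433.498ms @ 60/7 + 221.675ms (3/7)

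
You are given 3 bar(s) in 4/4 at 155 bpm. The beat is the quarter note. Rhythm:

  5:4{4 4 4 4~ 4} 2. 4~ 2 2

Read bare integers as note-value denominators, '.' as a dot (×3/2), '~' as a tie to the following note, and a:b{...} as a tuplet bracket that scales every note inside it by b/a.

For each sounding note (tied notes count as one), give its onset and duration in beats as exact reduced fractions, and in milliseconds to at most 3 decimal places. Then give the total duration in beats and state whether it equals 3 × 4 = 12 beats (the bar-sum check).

1) 0.0ms=0b +309.677ms=4/5b
2) 309.677ms=4/5b +309.677ms=4/5b
3) 619.355ms=8/5b +309.677ms=4/5b
4) 929.032ms=12/5b +619.355ms=8/5b
5) 1548.387ms=4b +1161.29ms=3b
6) 2709.677ms=7b +1161.29ms=3b
7) 3870.968ms=10b +774.194ms=2b
Σ=12b of 12 (155bpm 4/4) — PASS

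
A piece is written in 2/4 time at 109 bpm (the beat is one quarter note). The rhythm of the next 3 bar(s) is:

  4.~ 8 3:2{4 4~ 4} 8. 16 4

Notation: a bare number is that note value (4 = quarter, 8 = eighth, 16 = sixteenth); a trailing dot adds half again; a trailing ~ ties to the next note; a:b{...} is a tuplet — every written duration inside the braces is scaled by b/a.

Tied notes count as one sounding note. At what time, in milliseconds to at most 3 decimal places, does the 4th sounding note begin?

note 4 onset = 4b = 2201.835ms

1. 0.0ms @ 0 + 1100.917ms (2)
2. 1100.917ms @ 2 + 366.972ms (2/3)
3. 1467.89ms @ 8/3 + 733.945ms (4/3)
4. 2201.835ms @ 4 + 412.844ms (3/4)
5. 2614.679ms @ 19/4 + 137.615ms (1/4)
6. 2752.294ms @ 5 + 550.459ms (1)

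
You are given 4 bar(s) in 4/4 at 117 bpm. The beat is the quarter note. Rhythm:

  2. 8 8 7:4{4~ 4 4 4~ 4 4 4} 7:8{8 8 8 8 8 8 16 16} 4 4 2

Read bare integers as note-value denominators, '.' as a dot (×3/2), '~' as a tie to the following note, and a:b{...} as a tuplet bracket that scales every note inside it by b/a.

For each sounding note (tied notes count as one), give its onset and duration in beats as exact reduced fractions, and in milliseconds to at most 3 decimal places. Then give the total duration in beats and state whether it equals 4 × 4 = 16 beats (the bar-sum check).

1) 0.0ms=0b +1538.462ms=3b
2) 1538.462ms=3b +256.41ms=1/2b
3) 1794.872ms=7/2b +256.41ms=1/2b
4) 2051.282ms=4b +586.081ms=8/7b
5) 2637.363ms=36/7b +293.04ms=4/7b
6) 2930.403ms=40/7b +586.081ms=8/7b
7) 3516.484ms=48/7b +293.04ms=4/7b
8) 3809.524ms=52/7b +293.04ms=4/7b
9) 4102.564ms=8b +293.04ms=4/7b
10) 4395.604ms=60/7b +293.04ms=4/7b
11) 4688.645ms=64/7b +293.04ms=4/7b
12) 4981.685ms=68/7b +293.04ms=4/7b
13) 5274.725ms=72/7b +293.04ms=4/7b
14) 5567.766ms=76/7b +293.04ms=4/7b
15) 5860.806ms=80/7b +146.52ms=2/7b
16) 6007.326ms=82/7b +146.52ms=2/7b
17) 6153.846ms=12b +512.821ms=1b
18) 6666.667ms=13b +512.821ms=1b
19) 7179.487ms=14b +1025.641ms=2b
Σ=16b of 16 (117bpm 4/4) — PASS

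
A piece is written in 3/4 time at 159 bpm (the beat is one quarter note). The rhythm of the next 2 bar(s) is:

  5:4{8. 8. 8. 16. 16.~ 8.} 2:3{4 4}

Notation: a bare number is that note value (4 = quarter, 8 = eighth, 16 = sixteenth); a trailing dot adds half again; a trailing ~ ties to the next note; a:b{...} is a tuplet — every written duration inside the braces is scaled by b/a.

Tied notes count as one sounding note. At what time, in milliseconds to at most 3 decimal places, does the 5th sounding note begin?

note 5 onset = 21/10b = 792.453ms

1. 0.0ms @ 0 + 226.415ms (3/5)
2. 226.415ms @ 3/5 + 226.415ms (3/5)
3. 452.83ms @ 6/5 + 226.415ms (3/5)
4. 679.245ms @ 9/5 + 113.208ms (3/10)
5. 792.453ms @ 21/10 + 339.623ms (9/10)
6. 1132.075ms @ 3 + 566.038ms (3/2)
7. 1698.113ms @ 9/2 + 566.038ms (3/2)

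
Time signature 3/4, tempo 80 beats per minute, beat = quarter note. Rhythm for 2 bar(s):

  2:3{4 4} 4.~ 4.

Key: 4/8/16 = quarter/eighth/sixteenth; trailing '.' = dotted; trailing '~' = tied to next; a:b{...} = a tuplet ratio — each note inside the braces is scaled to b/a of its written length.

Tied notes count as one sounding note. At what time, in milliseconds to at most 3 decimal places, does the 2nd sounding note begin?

note 2 onset = 3/2b = 1125.0ms

1. 0.0ms @ 0 + 1125.0ms (3/2)
2. 1125.0ms @ 3/2 + 1125.0ms (3/2)
3. 2250.0ms @ 3 + 2250.0ms (3)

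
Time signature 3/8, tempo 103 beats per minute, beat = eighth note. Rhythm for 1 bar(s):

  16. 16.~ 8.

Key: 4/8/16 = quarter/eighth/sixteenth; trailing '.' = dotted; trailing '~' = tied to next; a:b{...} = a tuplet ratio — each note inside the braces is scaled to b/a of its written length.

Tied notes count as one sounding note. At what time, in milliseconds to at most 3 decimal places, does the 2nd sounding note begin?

1. 0.0ms @ 0 + 436.893ms (3/4)
2. 436.893ms @ 3/4 + 1310.68ms (9/4)

note 2 onset = 3/4b = 436.893ms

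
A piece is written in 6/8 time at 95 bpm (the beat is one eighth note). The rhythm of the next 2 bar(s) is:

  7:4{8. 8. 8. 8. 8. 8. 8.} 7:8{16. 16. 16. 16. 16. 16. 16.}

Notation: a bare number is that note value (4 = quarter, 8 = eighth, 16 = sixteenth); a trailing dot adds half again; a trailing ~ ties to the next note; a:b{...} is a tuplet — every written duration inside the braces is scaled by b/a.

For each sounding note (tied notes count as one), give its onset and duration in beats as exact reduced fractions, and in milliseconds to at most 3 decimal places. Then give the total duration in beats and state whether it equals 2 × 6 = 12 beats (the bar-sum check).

1) 0.0ms=0b +541.353ms=6/7b
2) 541.353ms=6/7b +541.353ms=6/7b
3) 1082.707ms=12/7b +541.353ms=6/7b
4) 1624.06ms=18/7b +541.353ms=6/7b
5) 2165.414ms=24/7b +541.353ms=6/7b
6) 2706.767ms=30/7b +541.353ms=6/7b
7) 3248.12ms=36/7b +541.353ms=6/7b
8) 3789.474ms=6b +541.353ms=6/7b
9) 4330.827ms=48/7b +541.353ms=6/7b
10) 4872.18ms=54/7b +541.353ms=6/7b
11) 5413.534ms=60/7b +541.353ms=6/7b
12) 5954.887ms=66/7b +541.353ms=6/7b
13) 6496.241ms=72/7b +541.353ms=6/7b
14) 7037.594ms=78/7b +541.353ms=6/7b
Σ=12b of 12 (95bpm 6/8) — PASS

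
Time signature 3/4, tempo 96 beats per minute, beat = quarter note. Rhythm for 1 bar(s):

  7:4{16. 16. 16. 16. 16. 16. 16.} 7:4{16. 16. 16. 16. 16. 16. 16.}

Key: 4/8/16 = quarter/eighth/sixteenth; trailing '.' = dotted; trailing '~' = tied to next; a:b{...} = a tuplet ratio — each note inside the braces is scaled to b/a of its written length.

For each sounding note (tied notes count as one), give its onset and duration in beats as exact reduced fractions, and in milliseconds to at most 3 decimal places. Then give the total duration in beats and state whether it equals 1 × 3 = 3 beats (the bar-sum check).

1) 0.0ms=0b +133.929ms=3/14b
2) 133.929ms=3/14b +133.929ms=3/14b
3) 267.857ms=3/7b +133.929ms=3/14b
4) 401.786ms=9/14b +133.929ms=3/14b
5) 535.714ms=6/7b +133.929ms=3/14b
6) 669.643ms=15/14b +133.929ms=3/14b
7) 803.571ms=9/7b +133.929ms=3/14b
8) 937.5ms=3/2b +133.929ms=3/14b
9) 1071.429ms=12/7b +133.929ms=3/14b
10) 1205.357ms=27/14b +133.929ms=3/14b
11) 1339.286ms=15/7b +133.929ms=3/14b
12) 1473.214ms=33/14b +133.929ms=3/14b
13) 1607.143ms=18/7b +133.929ms=3/14b
14) 1741.071ms=39/14b +133.929ms=3/14b
Σ=3b of 3 (96bpm 3/4) — PASS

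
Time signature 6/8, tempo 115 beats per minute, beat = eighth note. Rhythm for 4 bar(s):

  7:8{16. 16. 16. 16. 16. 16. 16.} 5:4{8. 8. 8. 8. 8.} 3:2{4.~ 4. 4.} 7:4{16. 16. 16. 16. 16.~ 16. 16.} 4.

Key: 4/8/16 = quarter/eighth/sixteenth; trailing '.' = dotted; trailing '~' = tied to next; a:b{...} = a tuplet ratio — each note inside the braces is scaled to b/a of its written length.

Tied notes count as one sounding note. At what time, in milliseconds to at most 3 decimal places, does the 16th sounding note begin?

1. 0.0ms @ 0 + 447.205ms (6/7)
2. 447.205ms @ 6/7 + 447.205ms (6/7)
3. 894.41ms @ 12/7 + 447.205ms (6/7)
4. 1341.615ms @ 18/7 + 447.205ms (6/7)
5. 1788.82ms @ 24/7 + 447.205ms (6/7)
6. 2236.025ms @ 30/7 + 447.205ms (6/7)
7. 2683.23ms @ 36/7 + 447.205ms (6/7)
8. 3130.435ms @ 6 + 626.087ms (6/5)
9. 3756.522ms @ 36/5 + 626.087ms (6/5)
10. 4382.609ms @ 42/5 + 626.087ms (6/5)
11. 5008.696ms @ 48/5 + 626.087ms (6/5)
12. 5634.783ms @ 54/5 + 626.087ms (6/5)
13. 6260.87ms @ 12 + 2086.957ms (4)
14. 8347.826ms @ 16 + 1043.478ms (2)
15. 9391.304ms @ 18 + 223.602ms (3/7)
16. 9614.907ms @ 129/7 + 223.602ms (3/7)
17. 9838.509ms @ 132/7 + 223.602ms (3/7)
18. 10062.112ms @ 135/7 + 223.602ms (3/7)
19. 10285.714ms @ 138/7 + 447.205ms (6/7)
20. 10732.919ms @ 144/7 + 223.602ms (3/7)
21. 10956.522ms @ 21 + 1565.217ms (3)

note 16 onset = 129/7b = 9614.907ms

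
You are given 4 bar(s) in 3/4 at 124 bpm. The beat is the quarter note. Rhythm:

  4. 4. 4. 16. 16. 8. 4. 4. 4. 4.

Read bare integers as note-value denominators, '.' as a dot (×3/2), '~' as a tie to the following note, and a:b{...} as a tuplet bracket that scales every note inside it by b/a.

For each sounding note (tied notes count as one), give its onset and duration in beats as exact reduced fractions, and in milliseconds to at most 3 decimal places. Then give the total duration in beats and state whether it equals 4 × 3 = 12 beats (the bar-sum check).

1) 0.0ms=0b +725.806ms=3/2b
2) 725.806ms=3/2b +725.806ms=3/2b
3) 1451.613ms=3b +725.806ms=3/2b
4) 2177.419ms=9/2b +181.452ms=3/8b
5) 2358.871ms=39/8b +181.452ms=3/8b
6) 2540.323ms=21/4b +362.903ms=3/4b
7) 2903.226ms=6b +725.806ms=3/2b
8) 3629.032ms=15/2b +725.806ms=3/2b
9) 4354.839ms=9b +725.806ms=3/2b
10) 5080.645ms=21/2b +725.806ms=3/2b
Σ=12b of 12 (124bpm 3/4) — PASS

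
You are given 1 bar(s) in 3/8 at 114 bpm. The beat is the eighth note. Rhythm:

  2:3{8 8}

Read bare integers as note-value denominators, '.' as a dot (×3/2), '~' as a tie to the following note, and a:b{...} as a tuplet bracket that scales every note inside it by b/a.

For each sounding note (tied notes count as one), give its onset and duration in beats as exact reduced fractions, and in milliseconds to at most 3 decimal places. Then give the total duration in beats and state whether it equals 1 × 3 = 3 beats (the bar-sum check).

1) 0.0ms=0b +789.474ms=3/2b
2) 789.474ms=3/2b +789.474ms=3/2b
Σ=3b of 3 (114bpm 3/8) — PASS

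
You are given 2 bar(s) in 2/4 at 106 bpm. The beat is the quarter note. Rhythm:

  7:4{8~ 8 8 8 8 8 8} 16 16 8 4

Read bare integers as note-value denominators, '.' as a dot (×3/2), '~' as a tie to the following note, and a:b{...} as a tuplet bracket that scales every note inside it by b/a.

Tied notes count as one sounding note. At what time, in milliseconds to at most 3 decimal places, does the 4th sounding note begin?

note 4 onset = 8/7b = 646.9ms

1. 0.0ms @ 0 + 323.45ms (4/7)
2. 323.45ms @ 4/7 + 161.725ms (2/7)
3. 485.175ms @ 6/7 + 161.725ms (2/7)
4. 646.9ms @ 8/7 + 161.725ms (2/7)
5. 808.625ms @ 10/7 + 161.725ms (2/7)
6. 970.35ms @ 12/7 + 161.725ms (2/7)
7. 1132.075ms @ 2 + 141.509ms (1/4)
8. 1273.585ms @ 9/4 + 141.509ms (1/4)
9. 1415.094ms @ 5/2 + 283.019ms (1/2)
10. 1698.113ms @ 3 + 566.038ms (1)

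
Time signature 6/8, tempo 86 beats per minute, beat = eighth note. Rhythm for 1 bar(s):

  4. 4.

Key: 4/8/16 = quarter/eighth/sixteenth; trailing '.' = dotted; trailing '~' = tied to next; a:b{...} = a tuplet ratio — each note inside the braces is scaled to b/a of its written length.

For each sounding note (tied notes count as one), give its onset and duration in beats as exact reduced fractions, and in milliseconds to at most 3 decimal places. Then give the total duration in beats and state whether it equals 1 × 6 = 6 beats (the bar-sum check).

1) 0.0ms=0b +2093.023ms=3b
2) 2093.023ms=3b +2093.023ms=3b
Σ=6b of 6 (86bpm 6/8) — PASS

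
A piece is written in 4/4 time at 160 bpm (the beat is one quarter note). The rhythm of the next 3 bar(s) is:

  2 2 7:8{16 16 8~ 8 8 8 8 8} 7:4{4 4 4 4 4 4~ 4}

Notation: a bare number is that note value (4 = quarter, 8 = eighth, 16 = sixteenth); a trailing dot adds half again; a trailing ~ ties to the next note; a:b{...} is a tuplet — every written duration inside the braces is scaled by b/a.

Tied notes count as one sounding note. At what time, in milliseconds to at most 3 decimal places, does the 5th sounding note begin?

note 5 onset = 32/7b = 1714.286ms

1. 0.0ms @ 0 + 750.0ms (2)
2. 750.0ms @ 2 + 750.0ms (2)
3. 1500.0ms @ 4 + 107.143ms (2/7)
4. 1607.143ms @ 30/7 + 107.143ms (2/7)
5. 1714.286ms @ 32/7 + 428.571ms (8/7)
6. 2142.857ms @ 40/7 + 214.286ms (4/7)
7. 2357.143ms @ 44/7 + 214.286ms (4/7)
8. 2571.429ms @ 48/7 + 214.286ms (4/7)
9. 2785.714ms @ 52/7 + 214.286ms (4/7)
10. 3000.0ms @ 8 + 214.286ms (4/7)
11. 3214.286ms @ 60/7 + 214.286ms (4/7)
12. 3428.571ms @ 64/7 + 214.286ms (4/7)
13. 3642.857ms @ 68/7 + 214.286ms (4/7)
14. 3857.143ms @ 72/7 + 214.286ms (4/7)
15. 4071.429ms @ 76/7 + 428.571ms (8/7)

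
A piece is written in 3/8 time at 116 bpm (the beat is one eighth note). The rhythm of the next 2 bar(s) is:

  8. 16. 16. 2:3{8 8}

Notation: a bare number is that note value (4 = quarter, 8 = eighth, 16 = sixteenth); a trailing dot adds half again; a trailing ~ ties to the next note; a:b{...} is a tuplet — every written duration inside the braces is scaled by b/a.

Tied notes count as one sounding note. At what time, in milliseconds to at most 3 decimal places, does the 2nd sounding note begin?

note 2 onset = 3/2b = 775.862ms

1. 0.0ms @ 0 + 775.862ms (3/2)
2. 775.862ms @ 3/2 + 387.931ms (3/4)
3. 1163.793ms @ 9/4 + 387.931ms (3/4)
4. 1551.724ms @ 3 + 775.862ms (3/2)
5. 2327.586ms @ 9/2 + 775.862ms (3/2)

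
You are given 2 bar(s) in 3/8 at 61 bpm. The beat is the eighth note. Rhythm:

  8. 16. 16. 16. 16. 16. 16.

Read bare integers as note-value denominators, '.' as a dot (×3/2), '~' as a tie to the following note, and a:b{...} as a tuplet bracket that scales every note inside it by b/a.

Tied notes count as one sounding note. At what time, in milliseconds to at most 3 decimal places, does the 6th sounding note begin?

1. 0.0ms @ 0 + 1475.41ms (3/2)
2. 1475.41ms @ 3/2 + 737.705ms (3/4)
3. 2213.115ms @ 9/4 + 737.705ms (3/4)
4. 2950.82ms @ 3 + 737.705ms (3/4)
5. 3688.525ms @ 15/4 + 737.705ms (3/4)
6. 4426.23ms @ 9/2 + 737.705ms (3/4)
7. 5163.934ms @ 21/4 + 737.705ms (3/4)

note 6 onset = 9/2b = 4426.23ms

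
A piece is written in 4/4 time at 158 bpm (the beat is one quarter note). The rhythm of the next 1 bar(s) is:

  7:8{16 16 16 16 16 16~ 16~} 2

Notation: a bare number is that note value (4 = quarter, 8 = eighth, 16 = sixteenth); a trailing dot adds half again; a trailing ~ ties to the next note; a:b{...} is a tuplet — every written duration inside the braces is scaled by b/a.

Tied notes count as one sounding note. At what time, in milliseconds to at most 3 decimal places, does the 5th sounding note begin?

note 5 onset = 8/7b = 433.996ms

1. 0.0ms @ 0 + 108.499ms (2/7)
2. 108.499ms @ 2/7 + 108.499ms (2/7)
3. 216.998ms @ 4/7 + 108.499ms (2/7)
4. 325.497ms @ 6/7 + 108.499ms (2/7)
5. 433.996ms @ 8/7 + 108.499ms (2/7)
6. 542.495ms @ 10/7 + 976.492ms (18/7)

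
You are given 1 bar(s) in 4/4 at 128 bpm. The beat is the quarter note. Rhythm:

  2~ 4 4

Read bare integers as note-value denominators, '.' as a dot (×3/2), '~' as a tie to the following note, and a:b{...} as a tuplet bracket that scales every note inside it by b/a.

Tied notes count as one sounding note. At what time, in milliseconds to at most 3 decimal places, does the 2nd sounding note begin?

1. 0.0ms @ 0 + 1406.25ms (3)
2. 1406.25ms @ 3 + 468.75ms (1)

note 2 onset = 3b = 1406.25ms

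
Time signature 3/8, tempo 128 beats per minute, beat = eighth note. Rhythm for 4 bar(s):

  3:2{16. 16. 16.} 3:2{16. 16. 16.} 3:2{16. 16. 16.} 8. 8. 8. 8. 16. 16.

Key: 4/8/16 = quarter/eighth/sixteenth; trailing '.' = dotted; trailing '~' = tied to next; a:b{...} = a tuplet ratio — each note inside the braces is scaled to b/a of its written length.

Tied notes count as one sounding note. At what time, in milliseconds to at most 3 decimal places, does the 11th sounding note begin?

1. 0.0ms @ 0 + 234.375ms (1/2)
2. 234.375ms @ 1/2 + 234.375ms (1/2)
3. 468.75ms @ 1 + 234.375ms (1/2)
4. 703.125ms @ 3/2 + 234.375ms (1/2)
5. 937.5ms @ 2 + 234.375ms (1/2)
6. 1171.875ms @ 5/2 + 234.375ms (1/2)
7. 1406.25ms @ 3 + 234.375ms (1/2)
8. 1640.625ms @ 7/2 + 234.375ms (1/2)
9. 1875.0ms @ 4 + 234.375ms (1/2)
10. 2109.375ms @ 9/2 + 703.125ms (3/2)
11. 2812.5ms @ 6 + 703.125ms (3/2)
12. 3515.625ms @ 15/2 + 703.125ms (3/2)
13. 4218.75ms @ 9 + 703.125ms (3/2)
14. 4921.875ms @ 21/2 + 351.562ms (3/4)
15. 5273.438ms @ 45/4 + 351.562ms (3/4)

note 11 onset = 6b = 2812.5ms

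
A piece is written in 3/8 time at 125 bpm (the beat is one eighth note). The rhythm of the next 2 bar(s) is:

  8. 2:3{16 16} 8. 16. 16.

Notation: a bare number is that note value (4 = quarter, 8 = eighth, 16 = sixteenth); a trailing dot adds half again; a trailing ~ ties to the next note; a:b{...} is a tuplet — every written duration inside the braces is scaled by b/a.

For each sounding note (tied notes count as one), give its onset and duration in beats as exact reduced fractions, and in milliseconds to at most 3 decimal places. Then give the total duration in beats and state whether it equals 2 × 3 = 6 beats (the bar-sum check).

1) 0.0ms=0b +720.0ms=3/2b
2) 720.0ms=3/2b +360.0ms=3/4b
3) 1080.0ms=9/4b +360.0ms=3/4b
4) 1440.0ms=3b +720.0ms=3/2b
5) 2160.0ms=9/2b +360.0ms=3/4b
6) 2520.0ms=21/4b +360.0ms=3/4b
Σ=6b of 6 (125bpm 3/8) — PASS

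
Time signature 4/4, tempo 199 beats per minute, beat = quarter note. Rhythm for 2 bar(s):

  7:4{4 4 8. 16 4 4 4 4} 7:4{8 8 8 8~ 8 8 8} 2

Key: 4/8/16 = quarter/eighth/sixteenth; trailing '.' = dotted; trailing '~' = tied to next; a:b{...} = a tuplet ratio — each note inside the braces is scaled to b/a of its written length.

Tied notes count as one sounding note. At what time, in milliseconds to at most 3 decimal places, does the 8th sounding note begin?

note 8 onset = 24/7b = 1033.74ms

1. 0.0ms @ 0 + 172.29ms (4/7)
2. 172.29ms @ 4/7 + 172.29ms (4/7)
3. 344.58ms @ 8/7 + 129.218ms (3/7)
4. 473.798ms @ 11/7 + 43.073ms (1/7)
5. 516.87ms @ 12/7 + 172.29ms (4/7)
6. 689.16ms @ 16/7 + 172.29ms (4/7)
7. 861.45ms @ 20/7 + 172.29ms (4/7)
8. 1033.74ms @ 24/7 + 172.29ms (4/7)
9. 1206.03ms @ 4 + 86.145ms (2/7)
10. 1292.175ms @ 30/7 + 86.145ms (2/7)
11. 1378.32ms @ 32/7 + 86.145ms (2/7)
12. 1464.465ms @ 34/7 + 172.29ms (4/7)
13. 1636.755ms @ 38/7 + 86.145ms (2/7)
14. 1722.9ms @ 40/7 + 86.145ms (2/7)
15. 1809.045ms @ 6 + 603.015ms (2)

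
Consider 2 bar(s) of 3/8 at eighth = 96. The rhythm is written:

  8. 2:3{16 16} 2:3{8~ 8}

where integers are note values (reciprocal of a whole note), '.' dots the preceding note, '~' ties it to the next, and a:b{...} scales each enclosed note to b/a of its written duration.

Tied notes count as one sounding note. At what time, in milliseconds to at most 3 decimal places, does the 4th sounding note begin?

1. 0.0ms @ 0 + 937.5ms (3/2)
2. 937.5ms @ 3/2 + 468.75ms (3/4)
3. 1406.25ms @ 9/4 + 468.75ms (3/4)
4. 1875.0ms @ 3 + 1875.0ms (3)

note 4 onset = 3b = 1875.0ms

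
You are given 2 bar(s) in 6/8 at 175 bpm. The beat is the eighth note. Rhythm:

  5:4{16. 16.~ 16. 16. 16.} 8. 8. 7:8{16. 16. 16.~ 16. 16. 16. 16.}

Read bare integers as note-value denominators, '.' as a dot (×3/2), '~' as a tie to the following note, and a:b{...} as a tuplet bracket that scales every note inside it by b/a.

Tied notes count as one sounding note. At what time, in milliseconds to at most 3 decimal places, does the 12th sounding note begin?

note 12 onset = 78/7b = 3820.408ms

1. 0.0ms @ 0 + 205.714ms (3/5)
2. 205.714ms @ 3/5 + 411.429ms (6/5)
3. 617.143ms @ 9/5 + 205.714ms (3/5)
4. 822.857ms @ 12/5 + 205.714ms (3/5)
5. 1028.571ms @ 3 + 514.286ms (3/2)
6. 1542.857ms @ 9/2 + 514.286ms (3/2)
7. 2057.143ms @ 6 + 293.878ms (6/7)
8. 2351.02ms @ 48/7 + 293.878ms (6/7)
9. 2644.898ms @ 54/7 + 587.755ms (12/7)
10. 3232.653ms @ 66/7 + 293.878ms (6/7)
11. 3526.531ms @ 72/7 + 293.878ms (6/7)
12. 3820.408ms @ 78/7 + 293.878ms (6/7)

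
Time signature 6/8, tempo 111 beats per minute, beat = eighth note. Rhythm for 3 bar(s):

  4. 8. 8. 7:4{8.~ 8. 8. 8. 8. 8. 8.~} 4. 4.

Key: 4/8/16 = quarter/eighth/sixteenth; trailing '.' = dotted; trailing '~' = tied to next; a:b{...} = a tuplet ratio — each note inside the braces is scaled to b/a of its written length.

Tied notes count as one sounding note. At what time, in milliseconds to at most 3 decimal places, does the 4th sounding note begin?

note 4 onset = 6b = 3243.243ms

1. 0.0ms @ 0 + 1621.622ms (3)
2. 1621.622ms @ 3 + 810.811ms (3/2)
3. 2432.432ms @ 9/2 + 810.811ms (3/2)
4. 3243.243ms @ 6 + 926.641ms (12/7)
5. 4169.884ms @ 54/7 + 463.32ms (6/7)
6. 4633.205ms @ 60/7 + 463.32ms (6/7)
7. 5096.525ms @ 66/7 + 463.32ms (6/7)
8. 5559.846ms @ 72/7 + 463.32ms (6/7)
9. 6023.166ms @ 78/7 + 2084.942ms (27/7)
10. 8108.108ms @ 15 + 1621.622ms (3)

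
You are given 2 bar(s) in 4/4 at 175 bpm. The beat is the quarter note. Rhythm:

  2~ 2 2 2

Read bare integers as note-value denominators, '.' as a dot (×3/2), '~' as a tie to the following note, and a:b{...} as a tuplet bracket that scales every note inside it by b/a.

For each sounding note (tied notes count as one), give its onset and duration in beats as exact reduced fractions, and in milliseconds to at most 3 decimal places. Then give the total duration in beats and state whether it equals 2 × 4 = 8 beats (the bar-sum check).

1) 0.0ms=0b +1371.429ms=4b
2) 1371.429ms=4b +685.714ms=2b
3) 2057.143ms=6b +685.714ms=2b
Σ=8b of 8 (175bpm 4/4) — PASS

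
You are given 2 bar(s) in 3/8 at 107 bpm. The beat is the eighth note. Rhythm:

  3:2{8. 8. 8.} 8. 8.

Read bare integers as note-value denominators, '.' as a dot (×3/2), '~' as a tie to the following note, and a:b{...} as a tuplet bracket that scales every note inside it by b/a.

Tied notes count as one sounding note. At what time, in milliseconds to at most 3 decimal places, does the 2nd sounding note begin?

note 2 onset = 1b = 560.748ms

1. 0.0ms @ 0 + 560.748ms (1)
2. 560.748ms @ 1 + 560.748ms (1)
3. 1121.495ms @ 2 + 560.748ms (1)
4. 1682.243ms @ 3 + 841.121ms (3/2)
5. 2523.364ms @ 9/2 + 841.121ms (3/2)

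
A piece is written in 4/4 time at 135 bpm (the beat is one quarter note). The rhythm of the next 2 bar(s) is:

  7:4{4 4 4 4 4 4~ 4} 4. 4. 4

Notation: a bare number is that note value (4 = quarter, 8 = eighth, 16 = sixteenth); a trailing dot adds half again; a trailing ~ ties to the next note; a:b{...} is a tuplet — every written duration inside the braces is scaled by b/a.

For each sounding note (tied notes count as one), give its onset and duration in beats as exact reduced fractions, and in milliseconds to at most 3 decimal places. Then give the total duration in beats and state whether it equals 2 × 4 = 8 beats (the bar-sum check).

1) 0.0ms=0b +253.968ms=4/7b
2) 253.968ms=4/7b +253.968ms=4/7b
3) 507.937ms=8/7b +253.968ms=4/7b
4) 761.905ms=12/7b +253.968ms=4/7b
5) 1015.873ms=16/7b +253.968ms=4/7b
6) 1269.841ms=20/7b +507.937ms=8/7b
7) 1777.778ms=4b +666.667ms=3/2b
8) 2444.444ms=11/2b +666.667ms=3/2b
9) 3111.111ms=7b +444.444ms=1b
Σ=8b of 8 (135bpm 4/4) — PASS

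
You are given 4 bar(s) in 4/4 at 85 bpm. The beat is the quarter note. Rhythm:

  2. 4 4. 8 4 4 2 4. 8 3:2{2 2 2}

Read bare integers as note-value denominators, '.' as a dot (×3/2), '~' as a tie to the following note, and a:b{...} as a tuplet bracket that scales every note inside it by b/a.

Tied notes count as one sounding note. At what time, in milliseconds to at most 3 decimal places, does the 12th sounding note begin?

1. 0.0ms @ 0 + 2117.647ms (3)
2. 2117.647ms @ 3 + 705.882ms (1)
3. 2823.529ms @ 4 + 1058.824ms (3/2)
4. 3882.353ms @ 11/2 + 352.941ms (1/2)
5. 4235.294ms @ 6 + 705.882ms (1)
6. 4941.176ms @ 7 + 705.882ms (1)
7. 5647.059ms @ 8 + 1411.765ms (2)
8. 7058.824ms @ 10 + 1058.824ms (3/2)
9. 8117.647ms @ 23/2 + 352.941ms (1/2)
10. 8470.588ms @ 12 + 941.176ms (4/3)
11. 9411.765ms @ 40/3 + 941.176ms (4/3)
12. 10352.941ms @ 44/3 + 941.176ms (4/3)

note 12 onset = 44/3b = 10352.941ms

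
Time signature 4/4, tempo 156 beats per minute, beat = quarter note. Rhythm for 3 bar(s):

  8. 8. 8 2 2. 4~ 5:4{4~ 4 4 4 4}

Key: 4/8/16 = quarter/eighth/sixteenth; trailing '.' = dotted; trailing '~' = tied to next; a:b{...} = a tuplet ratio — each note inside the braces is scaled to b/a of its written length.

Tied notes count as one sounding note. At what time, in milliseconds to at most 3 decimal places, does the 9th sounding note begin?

note 9 onset = 56/5b = 4307.692ms

1. 0.0ms @ 0 + 288.462ms (3/4)
2. 288.462ms @ 3/4 + 288.462ms (3/4)
3. 576.923ms @ 3/2 + 192.308ms (1/2)
4. 769.231ms @ 2 + 769.231ms (2)
5. 1538.462ms @ 4 + 1153.846ms (3)
6. 2692.308ms @ 7 + 1000.0ms (13/5)
7. 3692.308ms @ 48/5 + 307.692ms (4/5)
8. 4000.0ms @ 52/5 + 307.692ms (4/5)
9. 4307.692ms @ 56/5 + 307.692ms (4/5)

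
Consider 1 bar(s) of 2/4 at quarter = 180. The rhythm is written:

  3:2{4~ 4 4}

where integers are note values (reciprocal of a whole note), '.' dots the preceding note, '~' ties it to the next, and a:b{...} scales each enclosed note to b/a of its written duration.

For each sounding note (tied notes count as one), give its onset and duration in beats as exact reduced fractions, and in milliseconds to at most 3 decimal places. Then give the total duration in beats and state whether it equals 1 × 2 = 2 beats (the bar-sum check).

1) 0.0ms=0b +444.444ms=4/3b
2) 444.444ms=4/3b +222.222ms=2/3b
Σ=2b of 2 (180bpm 2/4) — PASS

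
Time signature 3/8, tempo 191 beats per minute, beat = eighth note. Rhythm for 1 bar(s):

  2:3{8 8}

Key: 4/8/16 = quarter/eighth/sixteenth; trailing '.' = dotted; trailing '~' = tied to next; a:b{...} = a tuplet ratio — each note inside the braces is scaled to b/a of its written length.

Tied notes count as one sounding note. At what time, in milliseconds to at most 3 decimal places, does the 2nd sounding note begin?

1. 0.0ms @ 0 + 471.204ms (3/2)
2. 471.204ms @ 3/2 + 471.204ms (3/2)

note 2 onset = 3/2b = 471.204ms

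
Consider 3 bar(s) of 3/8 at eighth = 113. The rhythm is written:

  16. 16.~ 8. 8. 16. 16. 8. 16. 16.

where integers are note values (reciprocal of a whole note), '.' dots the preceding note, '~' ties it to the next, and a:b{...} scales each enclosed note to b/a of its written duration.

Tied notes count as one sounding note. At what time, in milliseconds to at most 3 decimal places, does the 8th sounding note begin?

1. 0.0ms @ 0 + 398.23ms (3/4)
2. 398.23ms @ 3/4 + 1194.69ms (9/4)
3. 1592.92ms @ 3 + 796.46ms (3/2)
4. 2389.381ms @ 9/2 + 398.23ms (3/4)
5. 2787.611ms @ 21/4 + 398.23ms (3/4)
6. 3185.841ms @ 6 + 796.46ms (3/2)
7. 3982.301ms @ 15/2 + 398.23ms (3/4)
8. 4380.531ms @ 33/4 + 398.23ms (3/4)

note 8 onset = 33/4b = 4380.531ms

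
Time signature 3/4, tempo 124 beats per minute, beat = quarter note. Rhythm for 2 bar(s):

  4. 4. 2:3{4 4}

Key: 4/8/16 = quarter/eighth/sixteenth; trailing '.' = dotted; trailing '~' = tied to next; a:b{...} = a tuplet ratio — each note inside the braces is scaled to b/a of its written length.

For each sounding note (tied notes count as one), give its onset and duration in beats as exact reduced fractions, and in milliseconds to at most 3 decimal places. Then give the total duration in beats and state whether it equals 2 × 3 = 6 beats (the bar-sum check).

1) 0.0ms=0b +725.806ms=3/2b
2) 725.806ms=3/2b +725.806ms=3/2b
3) 1451.613ms=3b +725.806ms=3/2b
4) 2177.419ms=9/2b +725.806ms=3/2b
Σ=6b of 6 (124bpm 3/4) — PASS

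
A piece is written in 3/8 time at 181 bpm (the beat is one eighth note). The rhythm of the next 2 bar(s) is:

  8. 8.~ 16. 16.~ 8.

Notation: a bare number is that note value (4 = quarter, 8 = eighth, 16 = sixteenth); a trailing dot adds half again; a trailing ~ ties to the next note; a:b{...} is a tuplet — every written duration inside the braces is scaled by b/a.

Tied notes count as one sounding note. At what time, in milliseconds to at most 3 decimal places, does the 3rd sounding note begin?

note 3 onset = 15/4b = 1243.094ms

1. 0.0ms @ 0 + 497.238ms (3/2)
2. 497.238ms @ 3/2 + 745.856ms (9/4)
3. 1243.094ms @ 15/4 + 745.856ms (9/4)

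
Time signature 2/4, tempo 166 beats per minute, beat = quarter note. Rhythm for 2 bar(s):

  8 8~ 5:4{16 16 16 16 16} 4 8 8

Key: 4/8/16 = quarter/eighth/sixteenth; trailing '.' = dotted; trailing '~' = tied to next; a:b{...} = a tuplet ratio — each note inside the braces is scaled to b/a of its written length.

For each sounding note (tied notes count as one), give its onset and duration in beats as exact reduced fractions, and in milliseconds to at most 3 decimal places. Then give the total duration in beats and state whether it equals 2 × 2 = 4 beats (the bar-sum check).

1) 0.0ms=0b +180.723ms=1/2b
2) 180.723ms=1/2b +253.012ms=7/10b
3) 433.735ms=6/5b +72.289ms=1/5b
4) 506.024ms=7/5b +72.289ms=1/5b
5) 578.313ms=8/5b +72.289ms=1/5b
6) 650.602ms=9/5b +72.289ms=1/5b
7) 722.892ms=2b +361.446ms=1b
8) 1084.337ms=3b +180.723ms=1/2b
9) 1265.06ms=7/2b +180.723ms=1/2b
Σ=4b of 4 (166bpm 2/4) — PASS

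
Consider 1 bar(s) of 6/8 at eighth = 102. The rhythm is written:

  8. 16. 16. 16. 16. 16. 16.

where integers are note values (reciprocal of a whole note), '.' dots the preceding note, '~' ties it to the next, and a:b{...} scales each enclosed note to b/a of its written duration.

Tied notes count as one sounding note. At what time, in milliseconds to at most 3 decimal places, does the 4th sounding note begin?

1. 0.0ms @ 0 + 882.353ms (3/2)
2. 882.353ms @ 3/2 + 441.176ms (3/4)
3. 1323.529ms @ 9/4 + 441.176ms (3/4)
4. 1764.706ms @ 3 + 441.176ms (3/4)
5. 2205.882ms @ 15/4 + 441.176ms (3/4)
6. 2647.059ms @ 9/2 + 441.176ms (3/4)
7. 3088.235ms @ 21/4 + 441.176ms (3/4)

note 4 onset = 3b = 1764.706ms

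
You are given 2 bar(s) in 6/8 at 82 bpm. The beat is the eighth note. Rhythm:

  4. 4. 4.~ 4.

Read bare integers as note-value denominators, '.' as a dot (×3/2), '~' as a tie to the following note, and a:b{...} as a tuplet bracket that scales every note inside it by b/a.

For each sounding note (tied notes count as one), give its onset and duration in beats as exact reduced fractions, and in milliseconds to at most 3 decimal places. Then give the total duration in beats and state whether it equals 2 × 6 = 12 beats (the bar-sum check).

1) 0.0ms=0b +2195.122ms=3b
2) 2195.122ms=3b +2195.122ms=3b
3) 4390.244ms=6b +4390.244ms=6b
Σ=12b of 12 (82bpm 6/8) — PASS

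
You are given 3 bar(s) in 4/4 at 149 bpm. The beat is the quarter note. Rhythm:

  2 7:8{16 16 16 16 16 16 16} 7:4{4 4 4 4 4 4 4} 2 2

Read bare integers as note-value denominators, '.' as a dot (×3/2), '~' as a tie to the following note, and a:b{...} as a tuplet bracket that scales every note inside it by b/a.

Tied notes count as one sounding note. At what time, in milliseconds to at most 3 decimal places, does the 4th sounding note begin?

note 4 onset = 18/7b = 1035.475ms

1. 0.0ms @ 0 + 805.369ms (2)
2. 805.369ms @ 2 + 115.053ms (2/7)
3. 920.422ms @ 16/7 + 115.053ms (2/7)
4. 1035.475ms @ 18/7 + 115.053ms (2/7)
5. 1150.527ms @ 20/7 + 115.053ms (2/7)
6. 1265.58ms @ 22/7 + 115.053ms (2/7)
7. 1380.633ms @ 24/7 + 115.053ms (2/7)
8. 1495.686ms @ 26/7 + 115.053ms (2/7)
9. 1610.738ms @ 4 + 230.105ms (4/7)
10. 1840.844ms @ 32/7 + 230.105ms (4/7)
11. 2070.949ms @ 36/7 + 230.105ms (4/7)
12. 2301.055ms @ 40/7 + 230.105ms (4/7)
13. 2531.16ms @ 44/7 + 230.105ms (4/7)
14. 2761.266ms @ 48/7 + 230.105ms (4/7)
15. 2991.371ms @ 52/7 + 230.105ms (4/7)
16. 3221.477ms @ 8 + 805.369ms (2)
17. 4026.846ms @ 10 + 805.369ms (2)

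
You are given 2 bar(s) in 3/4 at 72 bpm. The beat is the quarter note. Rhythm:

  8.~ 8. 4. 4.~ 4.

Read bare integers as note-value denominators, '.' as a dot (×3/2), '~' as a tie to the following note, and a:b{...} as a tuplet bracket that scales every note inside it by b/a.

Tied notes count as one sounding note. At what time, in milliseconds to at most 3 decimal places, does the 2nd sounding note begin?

note 2 onset = 3/2b = 1250.0ms

1. 0.0ms @ 0 + 1250.0ms (3/2)
2. 1250.0ms @ 3/2 + 1250.0ms (3/2)
3. 2500.0ms @ 3 + 2500.0ms (3)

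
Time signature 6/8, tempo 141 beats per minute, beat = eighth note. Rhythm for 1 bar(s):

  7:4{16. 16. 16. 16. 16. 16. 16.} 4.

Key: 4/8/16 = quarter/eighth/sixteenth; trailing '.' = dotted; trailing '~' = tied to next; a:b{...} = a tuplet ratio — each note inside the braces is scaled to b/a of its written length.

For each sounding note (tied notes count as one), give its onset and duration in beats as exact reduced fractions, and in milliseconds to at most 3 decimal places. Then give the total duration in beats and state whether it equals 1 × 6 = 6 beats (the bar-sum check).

1) 0.0ms=0b +182.371ms=3/7b
2) 182.371ms=3/7b +182.371ms=3/7b
3) 364.742ms=6/7b +182.371ms=3/7b
4) 547.112ms=9/7b +182.371ms=3/7b
5) 729.483ms=12/7b +182.371ms=3/7b
6) 911.854ms=15/7b +182.371ms=3/7b
7) 1094.225ms=18/7b +182.371ms=3/7b
8) 1276.596ms=3b +1276.596ms=3b
Σ=6b of 6 (141bpm 6/8) — PASS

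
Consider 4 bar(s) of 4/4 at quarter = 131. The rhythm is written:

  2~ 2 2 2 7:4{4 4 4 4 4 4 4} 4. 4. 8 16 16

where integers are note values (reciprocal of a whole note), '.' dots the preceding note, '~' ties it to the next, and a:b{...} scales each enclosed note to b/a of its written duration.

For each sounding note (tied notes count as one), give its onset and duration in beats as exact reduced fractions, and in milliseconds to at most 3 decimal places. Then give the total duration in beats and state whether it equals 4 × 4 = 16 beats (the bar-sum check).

1) 0.0ms=0b +1832.061ms=4b
2) 1832.061ms=4b +916.031ms=2b
3) 2748.092ms=6b +916.031ms=2b
4) 3664.122ms=8b +261.723ms=4/7b
5) 3925.845ms=60/7b +261.723ms=4/7b
6) 4187.568ms=64/7b +261.723ms=4/7b
7) 4449.291ms=68/7b +261.723ms=4/7b
8) 4711.014ms=72/7b +261.723ms=4/7b
9) 4972.737ms=76/7b +261.723ms=4/7b
10) 5234.46ms=80/7b +261.723ms=4/7b
11) 5496.183ms=12b +687.023ms=3/2b
12) 6183.206ms=27/2b +687.023ms=3/2b
13) 6870.229ms=15b +229.008ms=1/2b
14) 7099.237ms=31/2b +114.504ms=1/4b
15) 7213.74ms=63/4b +114.504ms=1/4b
Σ=16b of 16 (131bpm 4/4) — PASS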